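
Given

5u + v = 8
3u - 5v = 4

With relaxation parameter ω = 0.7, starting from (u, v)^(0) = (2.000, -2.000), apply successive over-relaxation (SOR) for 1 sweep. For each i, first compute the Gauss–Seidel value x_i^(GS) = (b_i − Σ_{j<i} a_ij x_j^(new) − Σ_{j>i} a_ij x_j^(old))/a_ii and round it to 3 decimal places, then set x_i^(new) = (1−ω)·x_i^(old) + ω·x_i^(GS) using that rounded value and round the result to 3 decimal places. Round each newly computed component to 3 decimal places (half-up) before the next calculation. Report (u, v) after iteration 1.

(2.000, -0.320)

Iteration 1:
  u: GS value = (8 - (1)·-2.000) / (5) = 2.000;  u ← (1−ω)·2.000 + ω·2.000 = 2.000
  v: GS value = (4 - (3)·2.000) / (-5) = 0.400;  v ← (1−ω)·-2.000 + ω·0.400 = -0.320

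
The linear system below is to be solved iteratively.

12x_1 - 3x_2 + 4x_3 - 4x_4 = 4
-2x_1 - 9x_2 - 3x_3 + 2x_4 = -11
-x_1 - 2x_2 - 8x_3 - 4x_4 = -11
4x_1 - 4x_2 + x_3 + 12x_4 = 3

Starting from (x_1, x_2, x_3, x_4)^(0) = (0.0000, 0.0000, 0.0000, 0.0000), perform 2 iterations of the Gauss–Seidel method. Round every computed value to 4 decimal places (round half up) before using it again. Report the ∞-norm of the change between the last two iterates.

Iteration 1:
  x_1 = (4 - (-3)·0.0000 - (4)·0.0000 - (-4)·0.0000) / (12) = 0.3333
  x_2 = (-11 - (-2)·0.3333 - (-3)·0.0000 - (2)·0.0000) / (-9) = 1.1482
  x_3 = (-11 - (-1)·0.3333 - (-2)·1.1482 - (-4)·0.0000) / (-8) = 1.0463
  x_4 = (3 - (4)·0.3333 - (-4)·1.1482 - (1)·1.0463) / (12) = 0.4344
Iteration 2:
  x_1 = (4 - (-3)·1.1482 - (4)·1.0463 - (-4)·0.4344) / (12) = 0.4164
  x_2 = (-11 - (-2)·0.4164 - (-3)·1.0463 - (2)·0.4344) / (-9) = 0.8775
  x_3 = (-11 - (-1)·0.4164 - (-2)·0.8775 - (-4)·0.4344) / (-8) = 0.8864
  x_4 = (3 - (4)·0.4164 - (-4)·0.8775 - (1)·0.8864) / (12) = 0.3298
Change: (0.0831, -0.2707, -0.1599, -0.1046) → max |·| = 0.2707

0.2707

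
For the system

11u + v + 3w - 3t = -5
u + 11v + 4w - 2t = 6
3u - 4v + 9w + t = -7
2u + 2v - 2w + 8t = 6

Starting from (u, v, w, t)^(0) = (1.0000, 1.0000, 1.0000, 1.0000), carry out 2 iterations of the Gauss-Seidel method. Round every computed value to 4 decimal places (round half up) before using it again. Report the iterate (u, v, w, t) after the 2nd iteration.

Iteration 1:
  u = (-5 - (1)·1.0000 - (3)·1.0000 - (-3)·1.0000) / (11) = -0.5455
  v = (6 - (1)·-0.5455 - (4)·1.0000 - (-2)·1.0000) / (11) = 0.4132
  w = (-7 - (3)·-0.5455 - (-4)·0.4132 - (1)·1.0000) / (9) = -0.5234
  t = (6 - (2)·-0.5455 - (2)·0.4132 - (-2)·-0.5234) / (8) = 0.6522
Iteration 2:
  u = (-5 - (1)·0.4132 - (3)·-0.5234 - (-3)·0.6522) / (11) = -0.1715
  v = (6 - (1)·-0.1715 - (4)·-0.5234 - (-2)·0.6522) / (11) = 0.8700
  w = (-7 - (3)·-0.1715 - (-4)·0.8700 - (1)·0.6522) / (9) = -0.4064
  t = (6 - (2)·-0.1715 - (2)·0.8700 - (-2)·-0.4064) / (8) = 0.4738

(-0.1715, 0.8700, -0.4064, 0.4738)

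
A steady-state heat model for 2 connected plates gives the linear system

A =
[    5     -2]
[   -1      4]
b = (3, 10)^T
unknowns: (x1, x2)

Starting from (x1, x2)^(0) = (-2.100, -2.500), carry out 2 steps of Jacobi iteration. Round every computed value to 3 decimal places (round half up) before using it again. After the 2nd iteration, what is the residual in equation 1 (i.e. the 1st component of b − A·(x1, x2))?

Iteration 1:
  x1 = (3 - (-2)·-2.500) / (5) = -0.400
  x2 = (10 - (-1)·-2.100) / (4) = 1.975
Iteration 2:
  x1 = (3 - (-2)·1.975) / (5) = 1.390
  x2 = (10 - (-1)·-0.400) / (4) = 2.400
Residual b − A·x = (0.850, 1.790)

0.850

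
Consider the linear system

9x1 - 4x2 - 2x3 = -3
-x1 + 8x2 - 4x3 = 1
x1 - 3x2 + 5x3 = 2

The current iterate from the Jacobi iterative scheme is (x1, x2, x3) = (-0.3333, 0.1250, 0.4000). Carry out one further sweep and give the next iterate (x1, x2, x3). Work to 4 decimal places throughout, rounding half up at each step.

One sweep:
  x1 = (-3 - (-4)·0.1250 - (-2)·0.4000) / (9) = -0.1889
  x2 = (1 - (-1)·-0.3333 - (-4)·0.4000) / (8) = 0.2833
  x3 = (2 - (1)·-0.3333 - (-3)·0.1250) / (5) = 0.5417

(-0.1889, 0.2833, 0.5417)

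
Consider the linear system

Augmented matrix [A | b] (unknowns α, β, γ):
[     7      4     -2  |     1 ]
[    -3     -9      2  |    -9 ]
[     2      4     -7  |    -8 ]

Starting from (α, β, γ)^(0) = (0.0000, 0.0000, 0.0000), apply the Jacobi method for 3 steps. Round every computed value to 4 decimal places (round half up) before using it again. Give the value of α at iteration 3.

-0.0450

Iteration 1:
  α = (1 - (4)·0.0000 - (-2)·0.0000) / (7) = 0.1429
  β = (-9 - (-3)·0.0000 - (2)·0.0000) / (-9) = 1.0000
  γ = (-8 - (2)·0.0000 - (4)·0.0000) / (-7) = 1.1429
Iteration 2:
  α = (1 - (4)·1.0000 - (-2)·1.1429) / (7) = -0.1020
  β = (-9 - (-3)·0.1429 - (2)·1.1429) / (-9) = 1.2063
  γ = (-8 - (2)·0.1429 - (4)·1.0000) / (-7) = 1.7551
Iteration 3:
  α = (1 - (4)·1.2063 - (-2)·1.7551) / (7) = -0.0450
  β = (-9 - (-3)·-0.1020 - (2)·1.7551) / (-9) = 1.4240
  γ = (-8 - (2)·-0.1020 - (4)·1.2063) / (-7) = 1.8030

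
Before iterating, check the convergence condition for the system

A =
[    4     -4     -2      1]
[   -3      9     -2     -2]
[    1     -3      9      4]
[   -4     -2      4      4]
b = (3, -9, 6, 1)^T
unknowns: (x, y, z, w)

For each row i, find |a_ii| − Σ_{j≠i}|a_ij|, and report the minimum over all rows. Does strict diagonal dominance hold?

row 1: |4| − (4+2+1) = -3
row 2: |9| − (3+2+2) = 2
row 3: |9| − (1+3+4) = 1
row 4: |4| − (4+2+4) = -6
minimum over rows = -6 → not strictly diagonally dominant

-6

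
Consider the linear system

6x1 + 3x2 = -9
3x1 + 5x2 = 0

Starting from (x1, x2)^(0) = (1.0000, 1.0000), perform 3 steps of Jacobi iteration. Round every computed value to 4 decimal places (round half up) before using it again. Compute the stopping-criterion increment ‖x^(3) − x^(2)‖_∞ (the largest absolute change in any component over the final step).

0.9000

Iteration 1:
  x1 = (-9 - (3)·1.0000) / (6) = -2.0000
  x2 = (0 - (3)·1.0000) / (5) = -0.6000
Iteration 2:
  x1 = (-9 - (3)·-0.6000) / (6) = -1.2000
  x2 = (0 - (3)·-2.0000) / (5) = 1.2000
Iteration 3:
  x1 = (-9 - (3)·1.2000) / (6) = -2.1000
  x2 = (0 - (3)·-1.2000) / (5) = 0.7200
Change: (-0.9000, -0.4800) → max |·| = 0.9000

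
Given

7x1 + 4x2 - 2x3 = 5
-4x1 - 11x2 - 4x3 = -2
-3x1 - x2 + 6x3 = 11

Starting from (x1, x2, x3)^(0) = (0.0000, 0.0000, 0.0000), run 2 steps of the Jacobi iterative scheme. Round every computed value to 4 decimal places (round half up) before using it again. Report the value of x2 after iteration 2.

-0.7446

Iteration 1:
  x1 = (5 - (4)·0.0000 - (-2)·0.0000) / (7) = 0.7143
  x2 = (-2 - (-4)·0.0000 - (-4)·0.0000) / (-11) = 0.1818
  x3 = (11 - (-3)·0.0000 - (-1)·0.0000) / (6) = 1.8333
Iteration 2:
  x1 = (5 - (4)·0.1818 - (-2)·1.8333) / (7) = 1.1342
  x2 = (-2 - (-4)·0.7143 - (-4)·1.8333) / (-11) = -0.7446
  x3 = (11 - (-3)·0.7143 - (-1)·0.1818) / (6) = 2.2208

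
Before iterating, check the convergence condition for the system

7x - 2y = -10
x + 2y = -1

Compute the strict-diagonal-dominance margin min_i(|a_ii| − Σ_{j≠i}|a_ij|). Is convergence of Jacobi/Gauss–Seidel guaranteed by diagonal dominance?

1

row 1: |7| − (2) = 5
row 2: |2| − (1) = 1
minimum over rows = 1 → strictly diagonally dominant (convergence guaranteed)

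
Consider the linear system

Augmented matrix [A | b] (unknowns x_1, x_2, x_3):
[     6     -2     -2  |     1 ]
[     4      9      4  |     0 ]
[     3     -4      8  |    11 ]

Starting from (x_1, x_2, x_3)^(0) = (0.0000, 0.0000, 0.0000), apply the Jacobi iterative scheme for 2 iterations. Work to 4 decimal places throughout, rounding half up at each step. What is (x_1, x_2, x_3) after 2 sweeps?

Iteration 1:
  x_1 = (1 - (-2)·0.0000 - (-2)·0.0000) / (6) = 0.1667
  x_2 = (0 - (4)·0.0000 - (4)·0.0000) / (9) = 0.0000
  x_3 = (11 - (3)·0.0000 - (-4)·0.0000) / (8) = 1.3750
Iteration 2:
  x_1 = (1 - (-2)·0.0000 - (-2)·1.3750) / (6) = 0.6250
  x_2 = (0 - (4)·0.1667 - (4)·1.3750) / (9) = -0.6852
  x_3 = (11 - (3)·0.1667 - (-4)·0.0000) / (8) = 1.3125

(0.6250, -0.6852, 1.3125)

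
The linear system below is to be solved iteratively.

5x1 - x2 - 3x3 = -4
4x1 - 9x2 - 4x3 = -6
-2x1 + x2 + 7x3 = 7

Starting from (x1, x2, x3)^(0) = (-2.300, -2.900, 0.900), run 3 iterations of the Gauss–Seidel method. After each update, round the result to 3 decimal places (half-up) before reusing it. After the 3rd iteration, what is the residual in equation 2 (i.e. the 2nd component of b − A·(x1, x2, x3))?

Iteration 1:
  x1 = (-4 - (-1)·-2.900 - (-3)·0.900) / (5) = -0.840
  x2 = (-6 - (4)·-0.840 - (-4)·0.900) / (-9) = -0.107
  x3 = (7 - (-2)·-0.840 - (1)·-0.107) / (7) = 0.775
Iteration 2:
  x1 = (-4 - (-1)·-0.107 - (-3)·0.775) / (5) = -0.356
  x2 = (-6 - (4)·-0.356 - (-4)·0.775) / (-9) = 0.164
  x3 = (7 - (-2)·-0.356 - (1)·0.164) / (7) = 0.875
Iteration 3:
  x1 = (-4 - (-1)·0.164 - (-3)·0.875) / (5) = -0.242
  x2 = (-6 - (4)·-0.242 - (-4)·0.875) / (-9) = 0.170
  x3 = (7 - (-2)·-0.242 - (1)·0.170) / (7) = 0.907
Residual b − A·x = (0.101, 0.126, -0.003)

0.126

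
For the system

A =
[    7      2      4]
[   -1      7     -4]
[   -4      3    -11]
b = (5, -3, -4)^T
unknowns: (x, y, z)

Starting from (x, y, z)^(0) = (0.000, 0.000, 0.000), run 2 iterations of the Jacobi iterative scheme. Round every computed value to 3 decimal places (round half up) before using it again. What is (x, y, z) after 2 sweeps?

Iteration 1:
  x = (5 - (2)·0.000 - (4)·0.000) / (7) = 0.714
  y = (-3 - (-1)·0.000 - (-4)·0.000) / (7) = -0.429
  z = (-4 - (-4)·0.000 - (3)·0.000) / (-11) = 0.364
Iteration 2:
  x = (5 - (2)·-0.429 - (4)·0.364) / (7) = 0.629
  y = (-3 - (-1)·0.714 - (-4)·0.364) / (7) = -0.119
  z = (-4 - (-4)·0.714 - (3)·-0.429) / (-11) = -0.013

(0.629, -0.119, -0.013)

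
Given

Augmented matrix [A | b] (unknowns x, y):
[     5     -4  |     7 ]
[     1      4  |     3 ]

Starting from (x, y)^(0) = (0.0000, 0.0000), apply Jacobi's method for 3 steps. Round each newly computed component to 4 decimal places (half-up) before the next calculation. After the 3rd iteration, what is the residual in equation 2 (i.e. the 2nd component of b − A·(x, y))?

Iteration 1:
  x = (7 - (-4)·0.0000) / (5) = 1.4000
  y = (3 - (1)·0.0000) / (4) = 0.7500
Iteration 2:
  x = (7 - (-4)·0.7500) / (5) = 2.0000
  y = (3 - (1)·1.4000) / (4) = 0.4000
Iteration 3:
  x = (7 - (-4)·0.4000) / (5) = 1.7200
  y = (3 - (1)·2.0000) / (4) = 0.2500
Residual b − A·x = (-0.6000, 0.2800)

0.2800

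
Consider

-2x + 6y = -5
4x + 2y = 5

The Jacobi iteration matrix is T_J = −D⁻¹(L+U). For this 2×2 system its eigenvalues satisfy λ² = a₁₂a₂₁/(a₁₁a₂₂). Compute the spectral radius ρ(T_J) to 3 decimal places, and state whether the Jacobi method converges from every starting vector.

2.449

a₁₂a₂₁/(a₁₁a₂₂) = (6)·(4) / ((-2)·(2)) = -6.000000
ρ = √|-6.000000| = √6.000000 = 2.449
ρ > 1, so Jacobi diverges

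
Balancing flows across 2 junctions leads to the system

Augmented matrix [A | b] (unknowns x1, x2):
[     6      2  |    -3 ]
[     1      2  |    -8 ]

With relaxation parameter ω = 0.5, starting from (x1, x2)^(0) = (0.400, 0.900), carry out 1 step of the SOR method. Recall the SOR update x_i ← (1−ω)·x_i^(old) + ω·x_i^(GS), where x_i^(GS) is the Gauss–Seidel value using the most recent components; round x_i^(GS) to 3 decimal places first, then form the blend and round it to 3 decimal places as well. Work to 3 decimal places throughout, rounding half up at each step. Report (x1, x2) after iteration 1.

(-0.200, -1.500)

Iteration 1:
  x1: GS value = (-3 - (2)·0.900) / (6) = -0.800;  x1 ← (1−ω)·0.400 + ω·-0.800 = -0.200
  x2: GS value = (-8 - (1)·-0.200) / (2) = -3.900;  x2 ← (1−ω)·0.900 + ω·-3.900 = -1.500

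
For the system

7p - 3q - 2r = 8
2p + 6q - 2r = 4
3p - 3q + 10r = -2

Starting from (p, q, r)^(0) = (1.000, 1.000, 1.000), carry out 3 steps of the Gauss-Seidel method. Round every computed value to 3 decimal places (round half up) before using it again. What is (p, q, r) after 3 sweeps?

(1.030, 0.152, -0.463)

Iteration 1:
  p = (8 - (-3)·1.000 - (-2)·1.000) / (7) = 1.857
  q = (4 - (2)·1.857 - (-2)·1.000) / (6) = 0.381
  r = (-2 - (3)·1.857 - (-3)·0.381) / (10) = -0.643
Iteration 2:
  p = (8 - (-3)·0.381 - (-2)·-0.643) / (7) = 1.122
  q = (4 - (2)·1.122 - (-2)·-0.643) / (6) = 0.078
  r = (-2 - (3)·1.122 - (-3)·0.078) / (10) = -0.513
Iteration 3:
  p = (8 - (-3)·0.078 - (-2)·-0.513) / (7) = 1.030
  q = (4 - (2)·1.030 - (-2)·-0.513) / (6) = 0.152
  r = (-2 - (3)·1.030 - (-3)·0.152) / (10) = -0.463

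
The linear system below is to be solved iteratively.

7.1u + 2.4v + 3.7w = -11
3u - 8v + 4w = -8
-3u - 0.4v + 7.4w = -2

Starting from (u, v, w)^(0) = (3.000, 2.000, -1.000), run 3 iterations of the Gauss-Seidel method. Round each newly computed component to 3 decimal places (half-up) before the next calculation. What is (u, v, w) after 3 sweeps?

(-1.250, 0.198, -0.766)

Iteration 1:
  u = (-11 - (2.4)·2.000 - (3.7)·-1.000) / (7.1) = -1.704
  v = (-8 - (3)·-1.704 - (4)·-1.000) / (-8) = -0.139
  w = (-2 - (-3)·-1.704 - (-0.4)·-0.139) / (7.4) = -0.969
Iteration 2:
  u = (-11 - (2.4)·-0.139 - (3.7)·-0.969) / (7.1) = -0.997
  v = (-8 - (3)·-0.997 - (4)·-0.969) / (-8) = 0.142
  w = (-2 - (-3)·-0.997 - (-0.4)·0.142) / (7.4) = -0.667
Iteration 3:
  u = (-11 - (2.4)·0.142 - (3.7)·-0.667) / (7.1) = -1.250
  v = (-8 - (3)·-1.250 - (4)·-0.667) / (-8) = 0.198
  w = (-2 - (-3)·-1.250 - (-0.4)·0.198) / (7.4) = -0.766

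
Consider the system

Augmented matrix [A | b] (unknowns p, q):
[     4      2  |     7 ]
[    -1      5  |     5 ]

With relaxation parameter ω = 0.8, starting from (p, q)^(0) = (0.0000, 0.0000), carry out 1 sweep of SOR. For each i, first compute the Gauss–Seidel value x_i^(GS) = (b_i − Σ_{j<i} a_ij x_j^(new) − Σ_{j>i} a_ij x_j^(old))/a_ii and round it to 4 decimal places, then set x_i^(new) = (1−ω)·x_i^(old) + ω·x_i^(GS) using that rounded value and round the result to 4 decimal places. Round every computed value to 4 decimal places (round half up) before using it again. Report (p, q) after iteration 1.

(1.4000, 1.0240)

Iteration 1:
  p: GS value = (7 - (2)·0.0000) / (4) = 1.7500;  p ← (1−ω)·0.0000 + ω·1.7500 = 1.4000
  q: GS value = (5 - (-1)·1.4000) / (5) = 1.2800;  q ← (1−ω)·0.0000 + ω·1.2800 = 1.0240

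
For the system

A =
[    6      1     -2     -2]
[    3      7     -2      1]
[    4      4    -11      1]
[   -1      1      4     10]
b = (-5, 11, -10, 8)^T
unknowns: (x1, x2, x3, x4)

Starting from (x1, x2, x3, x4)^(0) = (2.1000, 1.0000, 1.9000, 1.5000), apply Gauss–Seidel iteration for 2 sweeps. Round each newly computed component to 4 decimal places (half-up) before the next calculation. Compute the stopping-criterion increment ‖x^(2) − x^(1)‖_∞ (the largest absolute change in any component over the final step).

Iteration 1:
  x1 = (-5 - (1)·1.0000 - (-2)·1.9000 - (-2)·1.5000) / (6) = 0.1333
  x2 = (11 - (3)·0.1333 - (-2)·1.9000 - (1)·1.5000) / (7) = 1.8429
  x3 = (-10 - (4)·0.1333 - (4)·1.8429 - (1)·1.5000) / (-11) = 1.7641
  x4 = (8 - (-1)·0.1333 - (1)·1.8429 - (4)·1.7641) / (10) = -0.0766
Iteration 2:
  x1 = (-5 - (1)·1.8429 - (-2)·1.7641 - (-2)·-0.0766) / (6) = -0.5780
  x2 = (11 - (3)·-0.5780 - (-2)·1.7641 - (1)·-0.0766) / (7) = 2.3341
  x3 = (-10 - (4)·-0.5780 - (4)·2.3341 - (1)·-0.0766) / (-11) = 1.5407
  x4 = (8 - (-1)·-0.5780 - (1)·2.3341 - (4)·1.5407) / (10) = -0.1075
Change: (-0.7113, 0.4912, -0.2234, -0.0309) → max |·| = 0.7113

0.7113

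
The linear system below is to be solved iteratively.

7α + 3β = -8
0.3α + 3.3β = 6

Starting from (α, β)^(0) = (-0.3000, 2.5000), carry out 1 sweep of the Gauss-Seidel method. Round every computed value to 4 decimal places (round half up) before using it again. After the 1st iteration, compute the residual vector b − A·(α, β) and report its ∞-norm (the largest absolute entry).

1.4416

Iteration 1:
  α = (-8 - (3)·2.5000) / (7) = -2.2143
  β = (6 - (0.3)·-2.2143) / (3.3) = 2.0195
Residual b − A·x = (1.4416, -0.0001); ∞-norm = 1.4416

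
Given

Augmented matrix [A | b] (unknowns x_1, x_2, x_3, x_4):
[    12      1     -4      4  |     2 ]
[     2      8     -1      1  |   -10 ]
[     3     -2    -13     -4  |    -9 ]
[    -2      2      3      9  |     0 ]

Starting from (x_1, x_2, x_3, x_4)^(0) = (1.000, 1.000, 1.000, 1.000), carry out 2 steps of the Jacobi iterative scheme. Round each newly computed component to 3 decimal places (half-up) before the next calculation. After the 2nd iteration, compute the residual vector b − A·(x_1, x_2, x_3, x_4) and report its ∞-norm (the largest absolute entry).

1.461

Iteration 1:
  x_1 = (2 - (1)·1.000 - (-4)·1.000 - (4)·1.000) / (12) = 0.083
  x_2 = (-10 - (2)·1.000 - (-1)·1.000 - (1)·1.000) / (8) = -1.500
  x_3 = (-9 - (3)·1.000 - (-2)·1.000 - (-4)·1.000) / (-13) = 0.462
  x_4 = (0 - (-2)·1.000 - (2)·1.000 - (3)·1.000) / (9) = -0.333
Iteration 2:
  x_1 = (2 - (1)·-1.500 - (-4)·0.462 - (4)·-0.333) / (12) = 0.557
  x_2 = (-10 - (2)·0.083 - (-1)·0.462 - (1)·-0.333) / (8) = -1.171
  x_3 = (-9 - (3)·0.083 - (-2)·-1.500 - (-4)·-0.333) / (-13) = 1.045
  x_4 = (0 - (-2)·0.083 - (2)·-1.500 - (3)·0.462) / (9) = 0.198
Residual b − A·x = (-0.125, -0.899, 1.364, -1.461); ∞-norm = 1.461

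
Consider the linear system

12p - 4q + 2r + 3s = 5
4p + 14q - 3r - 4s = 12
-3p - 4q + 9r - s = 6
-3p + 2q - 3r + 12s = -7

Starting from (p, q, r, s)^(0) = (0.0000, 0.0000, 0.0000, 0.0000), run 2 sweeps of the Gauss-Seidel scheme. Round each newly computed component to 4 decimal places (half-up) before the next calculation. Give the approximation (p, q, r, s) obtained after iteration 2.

(0.5535, 0.8508, 1.1939, -0.2883)

Iteration 1:
  p = (5 - (-4)·0.0000 - (2)·0.0000 - (3)·0.0000) / (12) = 0.4167
  q = (12 - (4)·0.4167 - (-3)·0.0000 - (-4)·0.0000) / (14) = 0.7381
  r = (6 - (-3)·0.4167 - (-4)·0.7381 - (-1)·0.0000) / (9) = 1.1336
  s = (-7 - (-3)·0.4167 - (2)·0.7381 - (-3)·1.1336) / (12) = -0.3188
Iteration 2:
  p = (5 - (-4)·0.7381 - (2)·1.1336 - (3)·-0.3188) / (12) = 0.5535
  q = (12 - (4)·0.5535 - (-3)·1.1336 - (-4)·-0.3188) / (14) = 0.8508
  r = (6 - (-3)·0.5535 - (-4)·0.8508 - (-1)·-0.3188) / (9) = 1.1939
  s = (-7 - (-3)·0.5535 - (2)·0.8508 - (-3)·1.1939) / (12) = -0.2883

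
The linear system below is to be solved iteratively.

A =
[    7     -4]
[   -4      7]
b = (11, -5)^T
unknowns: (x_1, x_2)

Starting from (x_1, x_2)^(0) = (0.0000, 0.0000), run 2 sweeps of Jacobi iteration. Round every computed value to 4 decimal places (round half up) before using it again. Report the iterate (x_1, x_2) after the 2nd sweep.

Iteration 1:
  x_1 = (11 - (-4)·0.0000) / (7) = 1.5714
  x_2 = (-5 - (-4)·0.0000) / (7) = -0.7143
Iteration 2:
  x_1 = (11 - (-4)·-0.7143) / (7) = 1.1633
  x_2 = (-5 - (-4)·1.5714) / (7) = 0.1837

(1.1633, 0.1837)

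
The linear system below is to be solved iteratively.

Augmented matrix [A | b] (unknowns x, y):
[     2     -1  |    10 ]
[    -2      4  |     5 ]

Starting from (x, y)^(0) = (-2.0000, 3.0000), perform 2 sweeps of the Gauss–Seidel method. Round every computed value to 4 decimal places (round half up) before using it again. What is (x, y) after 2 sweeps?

Iteration 1:
  x = (10 - (-1)·3.0000) / (2) = 6.5000
  y = (5 - (-2)·6.5000) / (4) = 4.5000
Iteration 2:
  x = (10 - (-1)·4.5000) / (2) = 7.2500
  y = (5 - (-2)·7.2500) / (4) = 4.8750

(7.2500, 4.8750)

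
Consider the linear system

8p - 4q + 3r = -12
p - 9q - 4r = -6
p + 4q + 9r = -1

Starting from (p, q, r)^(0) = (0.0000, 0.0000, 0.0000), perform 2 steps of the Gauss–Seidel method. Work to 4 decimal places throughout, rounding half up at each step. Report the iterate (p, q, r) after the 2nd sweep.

(-1.1875, 0.6088, -0.2497)

Iteration 1:
  p = (-12 - (-4)·0.0000 - (3)·0.0000) / (8) = -1.5000
  q = (-6 - (1)·-1.5000 - (-4)·0.0000) / (-9) = 0.5000
  r = (-1 - (1)·-1.5000 - (4)·0.5000) / (9) = -0.1667
Iteration 2:
  p = (-12 - (-4)·0.5000 - (3)·-0.1667) / (8) = -1.1875
  q = (-6 - (1)·-1.1875 - (-4)·-0.1667) / (-9) = 0.6088
  r = (-1 - (1)·-1.1875 - (4)·0.6088) / (9) = -0.2497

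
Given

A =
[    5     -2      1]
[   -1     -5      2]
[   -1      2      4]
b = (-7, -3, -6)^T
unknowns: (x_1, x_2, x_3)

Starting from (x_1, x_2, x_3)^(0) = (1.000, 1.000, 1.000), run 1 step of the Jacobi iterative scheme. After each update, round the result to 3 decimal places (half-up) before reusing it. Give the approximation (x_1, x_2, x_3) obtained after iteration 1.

(-1.200, 0.800, -1.750)

Iteration 1:
  x_1 = (-7 - (-2)·1.000 - (1)·1.000) / (5) = -1.200
  x_2 = (-3 - (-1)·1.000 - (2)·1.000) / (-5) = 0.800
  x_3 = (-6 - (-1)·1.000 - (2)·1.000) / (4) = -1.750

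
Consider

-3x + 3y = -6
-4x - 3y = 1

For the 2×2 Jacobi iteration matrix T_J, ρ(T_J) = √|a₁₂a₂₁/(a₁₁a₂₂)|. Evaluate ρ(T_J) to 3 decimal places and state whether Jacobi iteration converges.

a₁₂a₂₁/(a₁₁a₂₂) = (3)·(-4) / ((-3)·(-3)) = -1.333333
ρ = √|-1.333333| = √1.333333 = 1.155
ρ > 1, so Jacobi diverges

1.155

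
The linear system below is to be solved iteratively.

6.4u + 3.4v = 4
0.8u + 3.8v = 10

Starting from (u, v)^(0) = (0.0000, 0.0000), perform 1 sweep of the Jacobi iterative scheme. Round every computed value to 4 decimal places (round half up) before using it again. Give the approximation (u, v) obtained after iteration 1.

(0.6250, 2.6316)

Iteration 1:
  u = (4 - (3.4)·0.0000) / (6.4) = 0.6250
  v = (10 - (0.8)·0.0000) / (3.8) = 2.6316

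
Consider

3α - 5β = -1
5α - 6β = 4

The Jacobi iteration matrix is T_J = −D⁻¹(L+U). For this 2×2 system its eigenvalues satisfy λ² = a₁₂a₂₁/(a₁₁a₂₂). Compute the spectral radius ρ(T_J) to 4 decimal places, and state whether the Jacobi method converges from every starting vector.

a₁₂a₂₁/(a₁₁a₂₂) = (-5)·(5) / ((3)·(-6)) = 1.388889
ρ = √|1.388889| = √1.388889 = 1.1785
ρ > 1, so Jacobi diverges

1.1785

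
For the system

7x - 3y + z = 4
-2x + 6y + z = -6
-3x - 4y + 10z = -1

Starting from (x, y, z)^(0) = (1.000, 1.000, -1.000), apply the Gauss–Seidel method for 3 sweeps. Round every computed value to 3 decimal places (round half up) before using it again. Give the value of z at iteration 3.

Iteration 1:
  x = (4 - (-3)·1.000 - (1)·-1.000) / (7) = 1.143
  y = (-6 - (-2)·1.143 - (1)·-1.000) / (6) = -0.452
  z = (-1 - (-3)·1.143 - (-4)·-0.452) / (10) = 0.062
Iteration 2:
  x = (4 - (-3)·-0.452 - (1)·0.062) / (7) = 0.369
  y = (-6 - (-2)·0.369 - (1)·0.062) / (6) = -0.887
  z = (-1 - (-3)·0.369 - (-4)·-0.887) / (10) = -0.344
Iteration 3:
  x = (4 - (-3)·-0.887 - (1)·-0.344) / (7) = 0.240
  y = (-6 - (-2)·0.240 - (1)·-0.344) / (6) = -0.863
  z = (-1 - (-3)·0.240 - (-4)·-0.863) / (10) = -0.373

-0.373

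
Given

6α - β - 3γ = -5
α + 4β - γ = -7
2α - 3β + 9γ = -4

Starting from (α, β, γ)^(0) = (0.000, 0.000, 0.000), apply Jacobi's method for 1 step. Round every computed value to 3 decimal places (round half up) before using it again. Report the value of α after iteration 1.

Iteration 1:
  α = (-5 - (-1)·0.000 - (-3)·0.000) / (6) = -0.833
  β = (-7 - (1)·0.000 - (-1)·0.000) / (4) = -1.750
  γ = (-4 - (2)·0.000 - (-3)·0.000) / (9) = -0.444

-0.833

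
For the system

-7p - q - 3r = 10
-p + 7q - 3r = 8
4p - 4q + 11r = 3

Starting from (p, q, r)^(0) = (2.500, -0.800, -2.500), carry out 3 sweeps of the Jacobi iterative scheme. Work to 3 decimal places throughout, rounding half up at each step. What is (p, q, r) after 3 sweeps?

Iteration 1:
  p = (10 - (-1)·-0.800 - (-3)·-2.500) / (-7) = -0.243
  q = (8 - (-1)·2.500 - (-3)·-2.500) / (7) = 0.429
  r = (3 - (4)·2.500 - (-4)·-0.800) / (11) = -0.927
Iteration 2:
  p = (10 - (-1)·0.429 - (-3)·-0.927) / (-7) = -1.093
  q = (8 - (-1)·-0.243 - (-3)·-0.927) / (7) = 0.711
  r = (3 - (4)·-0.243 - (-4)·0.429) / (11) = 0.517
Iteration 3:
  p = (10 - (-1)·0.711 - (-3)·0.517) / (-7) = -1.752
  q = (8 - (-1)·-1.093 - (-3)·0.517) / (7) = 1.208
  r = (3 - (4)·-1.093 - (-4)·0.711) / (11) = 0.929

(-1.752, 1.208, 0.929)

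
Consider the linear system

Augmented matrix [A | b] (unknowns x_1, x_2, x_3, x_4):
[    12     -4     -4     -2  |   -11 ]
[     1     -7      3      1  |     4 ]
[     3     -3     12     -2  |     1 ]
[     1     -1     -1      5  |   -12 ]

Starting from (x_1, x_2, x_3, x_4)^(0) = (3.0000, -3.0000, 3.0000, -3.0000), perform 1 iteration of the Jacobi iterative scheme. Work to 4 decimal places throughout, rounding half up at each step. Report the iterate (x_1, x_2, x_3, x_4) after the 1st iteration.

(-1.4167, 0.7143, -1.9167, -3.0000)

Iteration 1:
  x_1 = (-11 - (-4)·-3.0000 - (-4)·3.0000 - (-2)·-3.0000) / (12) = -1.4167
  x_2 = (4 - (1)·3.0000 - (3)·3.0000 - (1)·-3.0000) / (-7) = 0.7143
  x_3 = (1 - (3)·3.0000 - (-3)·-3.0000 - (-2)·-3.0000) / (12) = -1.9167
  x_4 = (-12 - (1)·3.0000 - (-1)·-3.0000 - (-1)·3.0000) / (5) = -3.0000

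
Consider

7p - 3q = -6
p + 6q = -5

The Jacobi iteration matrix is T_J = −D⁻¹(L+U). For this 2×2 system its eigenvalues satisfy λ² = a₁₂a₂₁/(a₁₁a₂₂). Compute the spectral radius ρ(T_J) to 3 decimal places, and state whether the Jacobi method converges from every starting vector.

a₁₂a₂₁/(a₁₁a₂₂) = (-3)·(1) / ((7)·(6)) = -0.071429
ρ = √|-0.071429| = √0.071429 = 0.267
ρ < 1, so Jacobi converges

0.267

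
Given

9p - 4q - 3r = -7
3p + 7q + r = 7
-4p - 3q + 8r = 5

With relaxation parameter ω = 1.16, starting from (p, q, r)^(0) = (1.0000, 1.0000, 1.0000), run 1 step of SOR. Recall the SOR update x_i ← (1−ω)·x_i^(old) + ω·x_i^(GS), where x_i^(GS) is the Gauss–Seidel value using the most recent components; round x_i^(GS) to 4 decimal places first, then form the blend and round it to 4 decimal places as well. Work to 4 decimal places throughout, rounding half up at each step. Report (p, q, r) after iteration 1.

(-0.1600, 0.9138, 0.8697)

Iteration 1:
  p: GS value = (-7 - (-4)·1.0000 - (-3)·1.0000) / (9) = 0.0000;  p ← (1−ω)·1.0000 + ω·0.0000 = -0.1600
  q: GS value = (7 - (3)·-0.1600 - (1)·1.0000) / (7) = 0.9257;  q ← (1−ω)·1.0000 + ω·0.9257 = 0.9138
  r: GS value = (5 - (-4)·-0.1600 - (-3)·0.9138) / (8) = 0.8877;  r ← (1−ω)·1.0000 + ω·0.8877 = 0.8697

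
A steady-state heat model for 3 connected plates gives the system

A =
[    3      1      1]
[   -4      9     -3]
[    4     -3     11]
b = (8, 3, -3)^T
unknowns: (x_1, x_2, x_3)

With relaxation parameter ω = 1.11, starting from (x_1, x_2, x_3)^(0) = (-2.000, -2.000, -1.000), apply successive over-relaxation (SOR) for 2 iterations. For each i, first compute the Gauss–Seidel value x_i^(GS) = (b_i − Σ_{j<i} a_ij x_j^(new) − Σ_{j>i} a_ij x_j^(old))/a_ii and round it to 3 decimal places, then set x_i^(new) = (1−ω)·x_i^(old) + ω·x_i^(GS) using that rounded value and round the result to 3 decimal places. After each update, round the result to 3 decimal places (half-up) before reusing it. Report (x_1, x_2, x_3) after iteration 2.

Iteration 1:
  x_1: GS value = (8 - (1)·-2.000 - (1)·-1.000) / (3) = 3.667;  x_1 ← (1−ω)·-2.000 + ω·3.667 = 4.290
  x_2: GS value = (3 - (-4)·4.290 - (-3)·-1.000) / (9) = 1.907;  x_2 ← (1−ω)·-2.000 + ω·1.907 = 2.337
  x_3: GS value = (-3 - (4)·4.290 - (-3)·2.337) / (11) = -1.195;  x_3 ← (1−ω)·-1.000 + ω·-1.195 = -1.216
Iteration 2:
  x_1: GS value = (8 - (1)·2.337 - (1)·-1.216) / (3) = 2.293;  x_1 ← (1−ω)·4.290 + ω·2.293 = 2.073
  x_2: GS value = (3 - (-4)·2.073 - (-3)·-1.216) / (9) = 0.849;  x_2 ← (1−ω)·2.337 + ω·0.849 = 0.685
  x_3: GS value = (-3 - (4)·2.073 - (-3)·0.685) / (11) = -0.840;  x_3 ← (1−ω)·-1.216 + ω·-0.840 = -0.799

(2.073, 0.685, -0.799)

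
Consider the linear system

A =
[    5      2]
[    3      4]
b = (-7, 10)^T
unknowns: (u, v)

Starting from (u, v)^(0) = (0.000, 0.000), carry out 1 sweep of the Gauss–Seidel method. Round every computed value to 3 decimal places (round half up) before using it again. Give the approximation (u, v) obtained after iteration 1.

(-1.400, 3.550)

Iteration 1:
  u = (-7 - (2)·0.000) / (5) = -1.400
  v = (10 - (3)·-1.400) / (4) = 3.550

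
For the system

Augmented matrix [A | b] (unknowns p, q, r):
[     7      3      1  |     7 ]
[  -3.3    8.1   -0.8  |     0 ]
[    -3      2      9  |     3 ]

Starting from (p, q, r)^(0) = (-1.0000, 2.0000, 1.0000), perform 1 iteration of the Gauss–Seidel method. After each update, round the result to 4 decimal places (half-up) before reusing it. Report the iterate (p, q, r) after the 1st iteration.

Iteration 1:
  p = (7 - (3)·2.0000 - (1)·1.0000) / (7) = 0.0000
  q = (0 - (-3.3)·0.0000 - (-0.8)·1.0000) / (8.1) = 0.0988
  r = (3 - (-3)·0.0000 - (2)·0.0988) / (9) = 0.3114

(0.0000, 0.0988, 0.3114)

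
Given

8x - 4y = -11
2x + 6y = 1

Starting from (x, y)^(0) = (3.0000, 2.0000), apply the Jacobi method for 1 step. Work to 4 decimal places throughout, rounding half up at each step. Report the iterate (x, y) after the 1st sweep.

Iteration 1:
  x = (-11 - (-4)·2.0000) / (8) = -0.3750
  y = (1 - (2)·3.0000) / (6) = -0.8333

(-0.3750, -0.8333)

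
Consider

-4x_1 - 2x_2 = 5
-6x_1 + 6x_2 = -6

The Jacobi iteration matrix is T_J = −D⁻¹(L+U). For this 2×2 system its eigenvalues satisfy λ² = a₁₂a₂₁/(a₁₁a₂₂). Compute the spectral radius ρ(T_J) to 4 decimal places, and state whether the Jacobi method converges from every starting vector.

a₁₂a₂₁/(a₁₁a₂₂) = (-2)·(-6) / ((-4)·(6)) = -0.500000
ρ = √|-0.500000| = √0.500000 = 0.7071
ρ < 1, so Jacobi converges

0.7071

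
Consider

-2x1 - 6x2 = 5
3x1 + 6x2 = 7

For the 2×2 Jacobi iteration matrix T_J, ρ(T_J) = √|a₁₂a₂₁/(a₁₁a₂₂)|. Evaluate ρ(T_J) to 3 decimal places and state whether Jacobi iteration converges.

1.225

a₁₂a₂₁/(a₁₁a₂₂) = (-6)·(3) / ((-2)·(6)) = 1.500000
ρ = √|1.500000| = √1.500000 = 1.225
ρ > 1, so Jacobi diverges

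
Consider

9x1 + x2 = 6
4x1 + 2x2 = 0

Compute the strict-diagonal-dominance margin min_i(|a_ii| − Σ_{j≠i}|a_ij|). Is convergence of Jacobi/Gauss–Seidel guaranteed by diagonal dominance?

row 1: |9| − (1) = 8
row 2: |2| − (4) = -2
minimum over rows = -2 → not strictly diagonally dominant

-2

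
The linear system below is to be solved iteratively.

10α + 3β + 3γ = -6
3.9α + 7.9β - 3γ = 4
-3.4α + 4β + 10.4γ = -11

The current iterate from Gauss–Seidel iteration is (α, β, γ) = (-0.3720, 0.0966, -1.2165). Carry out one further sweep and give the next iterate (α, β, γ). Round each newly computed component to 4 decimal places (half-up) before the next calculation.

(-0.2640, 0.1747, -1.2112)

One sweep:
  α = (-6 - (3)·0.0966 - (3)·-1.2165) / (10) = -0.2640
  β = (4 - (3.9)·-0.2640 - (-3)·-1.2165) / (7.9) = 0.1747
  γ = (-11 - (-3.4)·-0.2640 - (4)·0.1747) / (10.4) = -1.2112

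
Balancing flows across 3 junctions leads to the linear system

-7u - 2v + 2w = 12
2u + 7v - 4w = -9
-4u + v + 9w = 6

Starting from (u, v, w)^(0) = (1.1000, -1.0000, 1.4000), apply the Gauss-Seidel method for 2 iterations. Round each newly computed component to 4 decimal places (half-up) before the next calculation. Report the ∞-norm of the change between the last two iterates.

Iteration 1:
  u = (12 - (-2)·-1.0000 - (2)·1.4000) / (-7) = -1.0286
  v = (-9 - (2)·-1.0286 - (-4)·1.4000) / (7) = -0.1918
  w = (6 - (-4)·-1.0286 - (1)·-0.1918) / (9) = 0.2308
Iteration 2:
  u = (12 - (-2)·-0.1918 - (2)·0.2308) / (-7) = -1.5935
  v = (-9 - (2)·-1.5935 - (-4)·0.2308) / (7) = -0.6985
  w = (6 - (-4)·-1.5935 - (1)·-0.6985) / (9) = 0.0361
Change: (-0.5649, -0.5067, -0.1947) → max |·| = 0.5649

0.5649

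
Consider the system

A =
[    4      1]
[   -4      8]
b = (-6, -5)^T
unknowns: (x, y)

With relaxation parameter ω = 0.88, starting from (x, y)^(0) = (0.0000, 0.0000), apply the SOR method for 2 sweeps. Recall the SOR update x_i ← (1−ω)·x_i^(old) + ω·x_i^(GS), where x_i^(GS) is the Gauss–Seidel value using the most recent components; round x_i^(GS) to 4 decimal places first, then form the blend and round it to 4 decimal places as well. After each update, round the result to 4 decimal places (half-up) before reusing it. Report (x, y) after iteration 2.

Iteration 1:
  x: GS value = (-6 - (1)·0.0000) / (4) = -1.5000;  x ← (1−ω)·0.0000 + ω·-1.5000 = -1.3200
  y: GS value = (-5 - (-4)·-1.3200) / (8) = -1.2850;  y ← (1−ω)·0.0000 + ω·-1.2850 = -1.1308
Iteration 2:
  x: GS value = (-6 - (1)·-1.1308) / (4) = -1.2173;  x ← (1−ω)·-1.3200 + ω·-1.2173 = -1.2296
  y: GS value = (-5 - (-4)·-1.2296) / (8) = -1.2398;  y ← (1−ω)·-1.1308 + ω·-1.2398 = -1.2267

(-1.2296, -1.2267)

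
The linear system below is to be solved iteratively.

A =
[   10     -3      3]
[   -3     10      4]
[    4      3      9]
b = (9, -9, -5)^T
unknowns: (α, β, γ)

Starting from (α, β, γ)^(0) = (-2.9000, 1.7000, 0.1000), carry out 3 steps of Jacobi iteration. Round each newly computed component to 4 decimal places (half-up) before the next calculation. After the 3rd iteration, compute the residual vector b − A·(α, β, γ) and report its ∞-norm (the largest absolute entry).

Iteration 1:
  α = (9 - (-3)·1.7000 - (3)·0.1000) / (10) = 1.3800
  β = (-9 - (-3)·-2.9000 - (4)·0.1000) / (10) = -1.8100
  γ = (-5 - (4)·-2.9000 - (3)·1.7000) / (9) = 0.1667
Iteration 2:
  α = (9 - (-3)·-1.8100 - (3)·0.1667) / (10) = 0.3070
  β = (-9 - (-3)·1.3800 - (4)·0.1667) / (10) = -0.5527
  γ = (-5 - (4)·1.3800 - (3)·-1.8100) / (9) = -0.5656
Iteration 3:
  α = (9 - (-3)·-0.5527 - (3)·-0.5656) / (10) = 0.9039
  β = (-9 - (-3)·0.3070 - (4)·-0.5656) / (10) = -0.5817
  γ = (-5 - (4)·0.3070 - (3)·-0.5527) / (9) = -0.5078
Residual b − A·x = (-0.2607, 1.5599, -2.3003); ∞-norm = 2.3003

2.3003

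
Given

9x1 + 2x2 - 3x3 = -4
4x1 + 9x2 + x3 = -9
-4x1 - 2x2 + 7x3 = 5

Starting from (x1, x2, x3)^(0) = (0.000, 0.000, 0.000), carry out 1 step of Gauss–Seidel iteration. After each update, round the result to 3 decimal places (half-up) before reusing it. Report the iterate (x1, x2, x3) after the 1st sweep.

(-0.444, -0.803, 0.231)

Iteration 1:
  x1 = (-4 - (2)·0.000 - (-3)·0.000) / (9) = -0.444
  x2 = (-9 - (4)·-0.444 - (1)·0.000) / (9) = -0.803
  x3 = (5 - (-4)·-0.444 - (-2)·-0.803) / (7) = 0.231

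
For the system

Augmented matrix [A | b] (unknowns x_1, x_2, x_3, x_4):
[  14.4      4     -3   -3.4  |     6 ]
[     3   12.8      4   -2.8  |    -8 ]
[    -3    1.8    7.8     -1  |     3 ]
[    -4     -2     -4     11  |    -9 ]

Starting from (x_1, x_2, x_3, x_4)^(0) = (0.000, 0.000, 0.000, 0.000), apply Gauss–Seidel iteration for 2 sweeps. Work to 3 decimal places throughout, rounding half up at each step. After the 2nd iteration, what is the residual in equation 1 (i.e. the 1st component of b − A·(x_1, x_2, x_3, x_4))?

2.046

Iteration 1:
  x_1 = (6 - (4)·0.000 - (-3)·0.000 - (-3.4)·0.000) / (14.4) = 0.417
  x_2 = (-8 - (3)·0.417 - (4)·0.000 - (-2.8)·0.000) / (12.8) = -0.723
  x_3 = (3 - (-3)·0.417 - (1.8)·-0.723 - (-1)·0.000) / (7.8) = 0.712
  x_4 = (-9 - (-4)·0.417 - (-2)·-0.723 - (-4)·0.712) / (11) = -0.539
Iteration 2:
  x_1 = (6 - (4)·-0.723 - (-3)·0.712 - (-3.4)·-0.539) / (14.4) = 0.639
  x_2 = (-8 - (3)·0.639 - (4)·0.712 - (-2.8)·-0.539) / (12.8) = -1.115
  x_3 = (3 - (-3)·0.639 - (1.8)·-1.115 - (-1)·-0.539) / (7.8) = 0.819
  x_4 = (-9 - (-4)·0.639 - (-2)·-1.115 - (-4)·0.819) / (11) = -0.491
Residual b − A·x = (2.046, -0.296, 0.045, 0.003)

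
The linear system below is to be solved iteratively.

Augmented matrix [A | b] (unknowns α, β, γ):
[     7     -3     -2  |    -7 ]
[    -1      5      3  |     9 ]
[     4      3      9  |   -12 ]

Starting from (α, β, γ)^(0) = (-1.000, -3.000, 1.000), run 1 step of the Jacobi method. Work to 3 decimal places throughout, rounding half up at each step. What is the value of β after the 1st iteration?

Iteration 1:
  α = (-7 - (-3)·-3.000 - (-2)·1.000) / (7) = -2.000
  β = (9 - (-1)·-1.000 - (3)·1.000) / (5) = 1.000
  γ = (-12 - (4)·-1.000 - (3)·-3.000) / (9) = 0.111

1.000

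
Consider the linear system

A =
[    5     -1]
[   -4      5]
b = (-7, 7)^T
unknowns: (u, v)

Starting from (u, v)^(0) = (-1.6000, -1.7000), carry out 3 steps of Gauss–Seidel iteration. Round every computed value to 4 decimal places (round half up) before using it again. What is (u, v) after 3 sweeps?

Iteration 1:
  u = (-7 - (-1)·-1.7000) / (5) = -1.7400
  v = (7 - (-4)·-1.7400) / (5) = 0.0080
Iteration 2:
  u = (-7 - (-1)·0.0080) / (5) = -1.3984
  v = (7 - (-4)·-1.3984) / (5) = 0.2813
Iteration 3:
  u = (-7 - (-1)·0.2813) / (5) = -1.3437
  v = (7 - (-4)·-1.3437) / (5) = 0.3250

(-1.3437, 0.3250)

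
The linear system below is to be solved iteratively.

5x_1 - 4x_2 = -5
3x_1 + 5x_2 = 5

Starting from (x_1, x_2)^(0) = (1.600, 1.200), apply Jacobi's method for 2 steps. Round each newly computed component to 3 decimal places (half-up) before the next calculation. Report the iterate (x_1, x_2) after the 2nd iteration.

Iteration 1:
  x_1 = (-5 - (-4)·1.200) / (5) = -0.040
  x_2 = (5 - (3)·1.600) / (5) = 0.040
Iteration 2:
  x_1 = (-5 - (-4)·0.040) / (5) = -0.968
  x_2 = (5 - (3)·-0.040) / (5) = 1.024

(-0.968, 1.024)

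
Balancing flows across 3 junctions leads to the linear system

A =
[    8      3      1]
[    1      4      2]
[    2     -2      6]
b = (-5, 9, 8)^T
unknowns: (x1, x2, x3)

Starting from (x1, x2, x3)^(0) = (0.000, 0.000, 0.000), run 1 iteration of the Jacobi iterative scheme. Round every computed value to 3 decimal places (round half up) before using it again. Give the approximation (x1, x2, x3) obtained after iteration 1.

Iteration 1:
  x1 = (-5 - (3)·0.000 - (1)·0.000) / (8) = -0.625
  x2 = (9 - (1)·0.000 - (2)·0.000) / (4) = 2.250
  x3 = (8 - (2)·0.000 - (-2)·0.000) / (6) = 1.333

(-0.625, 2.250, 1.333)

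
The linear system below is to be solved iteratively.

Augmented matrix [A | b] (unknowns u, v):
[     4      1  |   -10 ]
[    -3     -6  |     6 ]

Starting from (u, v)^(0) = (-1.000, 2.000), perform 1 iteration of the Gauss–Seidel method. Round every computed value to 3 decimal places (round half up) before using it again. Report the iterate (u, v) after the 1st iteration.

Iteration 1:
  u = (-10 - (1)·2.000) / (4) = -3.000
  v = (6 - (-3)·-3.000) / (-6) = 0.500

(-3.000, 0.500)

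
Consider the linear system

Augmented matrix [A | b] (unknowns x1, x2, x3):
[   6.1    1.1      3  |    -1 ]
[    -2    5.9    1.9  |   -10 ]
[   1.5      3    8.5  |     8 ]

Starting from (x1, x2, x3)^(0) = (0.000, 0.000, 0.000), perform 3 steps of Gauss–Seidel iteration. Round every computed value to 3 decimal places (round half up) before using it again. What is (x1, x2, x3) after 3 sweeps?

(-0.665, -2.534, 1.953)

Iteration 1:
  x1 = (-1 - (1.1)·0.000 - (3)·0.000) / (6.1) = -0.164
  x2 = (-10 - (-2)·-0.164 - (1.9)·0.000) / (5.9) = -1.751
  x3 = (8 - (1.5)·-0.164 - (3)·-1.751) / (8.5) = 1.588
Iteration 2:
  x1 = (-1 - (1.1)·-1.751 - (3)·1.588) / (6.1) = -0.629
  x2 = (-10 - (-2)·-0.629 - (1.9)·1.588) / (5.9) = -2.420
  x3 = (8 - (1.5)·-0.629 - (3)·-2.420) / (8.5) = 1.906
Iteration 3:
  x1 = (-1 - (1.1)·-2.420 - (3)·1.906) / (6.1) = -0.665
  x2 = (-10 - (-2)·-0.665 - (1.9)·1.906) / (5.9) = -2.534
  x3 = (8 - (1.5)·-0.665 - (3)·-2.534) / (8.5) = 1.953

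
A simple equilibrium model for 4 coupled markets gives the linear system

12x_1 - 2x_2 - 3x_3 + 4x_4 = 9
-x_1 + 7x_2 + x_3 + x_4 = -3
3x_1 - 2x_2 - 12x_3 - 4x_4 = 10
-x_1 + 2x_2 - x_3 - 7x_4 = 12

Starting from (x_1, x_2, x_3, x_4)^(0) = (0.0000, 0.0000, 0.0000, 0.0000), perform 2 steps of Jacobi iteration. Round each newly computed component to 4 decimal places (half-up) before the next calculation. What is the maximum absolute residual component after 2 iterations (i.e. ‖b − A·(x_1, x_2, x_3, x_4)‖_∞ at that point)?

3.8748

Iteration 1:
  x_1 = (9 - (-2)·0.0000 - (-3)·0.0000 - (4)·0.0000) / (12) = 0.7500
  x_2 = (-3 - (-1)·0.0000 - (1)·0.0000 - (1)·0.0000) / (7) = -0.4286
  x_3 = (10 - (3)·0.0000 - (-2)·0.0000 - (-4)·0.0000) / (-12) = -0.8333
  x_4 = (12 - (-1)·0.0000 - (2)·0.0000 - (-1)·0.0000) / (-7) = -1.7143
Iteration 2:
  x_1 = (9 - (-2)·-0.4286 - (-3)·-0.8333 - (4)·-1.7143) / (12) = 1.0417
  x_2 = (-3 - (-1)·0.7500 - (1)·-0.8333 - (1)·-1.7143) / (7) = 0.0425
  x_3 = (10 - (3)·0.7500 - (-2)·-0.4286 - (-4)·-1.7143) / (-12) = -0.0030
  x_4 = (12 - (-1)·0.7500 - (2)·-0.4286 - (-1)·-0.8333) / (-7) = -1.8248
Residual b − A·x = (3.8748, -0.4280, -0.3753, 0.1801); ∞-norm = 3.8748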